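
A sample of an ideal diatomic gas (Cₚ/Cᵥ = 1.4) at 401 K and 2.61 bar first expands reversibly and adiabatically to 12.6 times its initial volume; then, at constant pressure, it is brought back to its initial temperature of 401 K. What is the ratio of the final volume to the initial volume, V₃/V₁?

V₃/V₁ ≈ 34.7

Adiabatic step: V₂/V₁ = 12.6; T₂ = T₁·(1/12.6)^(0.4) = 145.5 K.
Isobaric step: V₃/V₂ = T₃/T₂ = 401/145.5.
V₃/V₁ = (V₂/V₁)(V₃/V₂) = 12.6 × (401/145.5) = 34.72.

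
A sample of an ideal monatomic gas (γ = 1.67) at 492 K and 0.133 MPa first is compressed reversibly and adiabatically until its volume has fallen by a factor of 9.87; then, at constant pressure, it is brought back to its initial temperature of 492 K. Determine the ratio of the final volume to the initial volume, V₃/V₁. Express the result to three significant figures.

Adiabatic step: V₂/V₁ = 0.1013; T₂ = T₁·9.87^(0.67) = 2281 K.
Isobaric step: V₃/V₂ = T₃/T₂ = 492/2281.
V₃/V₁ = (V₂/V₁)(V₃/V₂) = 0.1013 × (492/2281) = 0.02185.

V₃/V₁ ≈ 0.0219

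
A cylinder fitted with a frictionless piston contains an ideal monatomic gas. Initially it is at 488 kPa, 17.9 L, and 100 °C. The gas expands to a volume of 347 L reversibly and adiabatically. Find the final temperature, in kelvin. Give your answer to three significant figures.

T₂ ≈ 51.7 K

For a reversible adiabat TV^(γ−1) is constant, so T₂ = T₁ (V₁/V₂)^(γ−1).
γ = 5/3 for a monatomic ideal gas.
T₁ = 100 °C = 373.1 K.
T₂ = 373.1 × (17.9/347)^(2/3) = 51.71 K.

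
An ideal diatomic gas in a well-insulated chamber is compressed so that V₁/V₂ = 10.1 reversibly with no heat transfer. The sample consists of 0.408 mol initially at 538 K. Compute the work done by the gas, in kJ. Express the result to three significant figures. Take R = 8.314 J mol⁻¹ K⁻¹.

For a reversible adiabat TV^(γ−1) is constant, so T₂ = T₁ (V₁/V₂)^(γ−1).
γ = 7/5 for a diatomic ideal gas, so γ−1 = 2/5.
T₂ = 538 × 10.1^(2/5) = 1357 K.
Q = 0, so ΔU = W_on_gas = nCᵥΔT with Cᵥ = R/(γ−1) = 20.79 J/(mol·K).
ΔU = 0.408 × 20.79 × (1357 − 538) = 6944 J.
Work done by the gas = −ΔU = -6944 J.

W ≈ -6.94 kJ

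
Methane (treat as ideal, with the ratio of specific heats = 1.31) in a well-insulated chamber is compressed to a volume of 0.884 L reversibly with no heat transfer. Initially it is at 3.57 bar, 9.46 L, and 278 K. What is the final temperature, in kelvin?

T₂ ≈ 580 K

For a reversible adiabat TV^(γ−1) is constant, so T₂ = T₁ (V₁/V₂)^(γ−1).
T₂ = 278 × (9.46/0.884)^(0.31) = 579.7 K.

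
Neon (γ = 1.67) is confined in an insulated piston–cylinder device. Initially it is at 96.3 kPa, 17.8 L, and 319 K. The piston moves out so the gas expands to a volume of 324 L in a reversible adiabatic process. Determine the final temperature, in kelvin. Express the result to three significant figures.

For a reversible adiabat TV^(γ−1) is constant, so T₂ = T₁ (V₁/V₂)^(γ−1).
T₂ = 319 × (17.8/324)^(0.67) = 45.66 K.

T₂ ≈ 45.7 K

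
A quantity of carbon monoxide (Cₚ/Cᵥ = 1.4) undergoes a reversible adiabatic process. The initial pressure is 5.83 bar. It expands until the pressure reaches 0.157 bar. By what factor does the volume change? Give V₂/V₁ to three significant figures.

From PV^γ = const, V₂/V₁ = (P₁/P₂)^(1/γ).
V₂/V₁ = (5.83/0.157)^(0.714) = 13.22.

V₂/V₁ ≈ 13.2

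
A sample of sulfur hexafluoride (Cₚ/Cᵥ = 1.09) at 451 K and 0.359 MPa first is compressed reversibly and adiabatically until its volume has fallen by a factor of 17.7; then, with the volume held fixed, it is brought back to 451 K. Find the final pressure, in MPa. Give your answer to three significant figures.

Adiabatic step (PV^γ = const): P₂ = 0.359×17.7^(1.09) = 8.23 MPa; T₂ = 451×17.7^(0.09) = 584.1 K.
Isochoric: P₃ = P₂(T₃/T₂) = 8.23 × (451/584.1) = 6.354 MPa.

P₃ ≈ 6.35 MPa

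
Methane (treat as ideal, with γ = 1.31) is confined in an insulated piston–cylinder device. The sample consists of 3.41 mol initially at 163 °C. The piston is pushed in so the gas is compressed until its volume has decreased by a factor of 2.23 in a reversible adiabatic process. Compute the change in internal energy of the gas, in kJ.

ΔU ≈ 11.3 kJ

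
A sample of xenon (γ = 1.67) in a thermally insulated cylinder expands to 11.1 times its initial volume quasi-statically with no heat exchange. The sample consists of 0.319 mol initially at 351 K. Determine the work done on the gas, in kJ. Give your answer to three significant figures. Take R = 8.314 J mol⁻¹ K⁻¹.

For a reversible adiabat TV^(γ−1) is constant, so T₂ = T₁ (V₁/V₂)^(γ−1).
T₂ = 351 × (1/11.1)^(0.67) = 69.97 K.
Q = 0, so ΔU = W_on_gas = nCᵥΔT with Cᵥ = R/(γ−1) = 12.41 J/(mol·K).
ΔU = 0.319 × 12.41 × (69.97 − 351) = -1112 J.

W ≈ -1.11 kJ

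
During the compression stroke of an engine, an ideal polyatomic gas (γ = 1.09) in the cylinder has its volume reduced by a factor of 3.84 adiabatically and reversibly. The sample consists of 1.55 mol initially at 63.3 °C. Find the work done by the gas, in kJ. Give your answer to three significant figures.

Adiabatic: T₁V₁^(γ−1) = T₂V₂^(γ−1) ⇒ T₂ = T₁ (V₁/V₂)^(γ−1).
T₁ = 63.3 °C = 336.4 K.
T₂ = 336.4 × 3.84^(0.09) = 379.8 K.
Q = 0, so ΔU = W_on_gas = nCᵥΔT with Cᵥ = R/(γ−1) = 92.38 J/(mol·K).
ΔU = 1.55 × 92.38 × (379.8 − 336.4) = 6202 J.
Work done by the gas = −ΔU = -6202 J.

W ≈ -6.20 kJ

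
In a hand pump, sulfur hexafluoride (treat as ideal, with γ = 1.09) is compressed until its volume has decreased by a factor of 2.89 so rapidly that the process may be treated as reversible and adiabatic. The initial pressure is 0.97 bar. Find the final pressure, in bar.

Adiabatic: P₁V₁^γ = P₂V₂^γ ⇒ P₂ = P₁ (V₁/V₂)^γ.
P₂ = 0.97 × 2.89^(1.09) = 3.084 bar.

P₂ ≈ 3.08 bar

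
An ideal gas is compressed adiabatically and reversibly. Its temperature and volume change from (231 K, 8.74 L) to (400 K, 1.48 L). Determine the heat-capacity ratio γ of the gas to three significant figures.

γ ≈ 1.31

TV^(γ−1) = const ⇒ γ − 1 = ln(T₂/T₁) / ln(V₁/V₂).
γ = 1 + ln(400/231) / ln(8.74/1.48) = 1.309.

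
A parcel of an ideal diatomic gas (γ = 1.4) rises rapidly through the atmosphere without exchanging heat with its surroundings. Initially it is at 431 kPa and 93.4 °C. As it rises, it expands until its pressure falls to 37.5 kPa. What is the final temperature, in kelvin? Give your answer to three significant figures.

Along an adiabat T P^((1−γ)/γ) is constant, so T₂ = T₁ (P₂/P₁)^((γ−1)/γ).
T₁ = 93.4 °C = 366.5 K.
T₂ = 366.5 × (37.5/431)^(0.286) = 182.5 K.

T₂ ≈ 182 K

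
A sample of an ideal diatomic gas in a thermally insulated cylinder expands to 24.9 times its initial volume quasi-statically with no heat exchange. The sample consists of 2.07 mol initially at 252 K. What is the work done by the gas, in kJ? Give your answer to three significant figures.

W ≈ 7.85 kJ

Adiabatic: T₁V₁^(γ−1) = T₂V₂^(γ−1) ⇒ T₂ = T₁ (V₁/V₂)^(γ−1).
γ = 7/5 for a diatomic ideal gas, so γ−1 = 2/5.
T₂ = 252 × (1/24.9)^(2/5) = 69.65 K.
Q = 0, so ΔU = W_on_gas = nCᵥΔT with Cᵥ = R/(γ−1) = 20.79 J/(mol·K).
ΔU = 2.07 × 20.79 × (69.65 − 252) = -7846 J.
Work done by the gas = −ΔU = 7846 J.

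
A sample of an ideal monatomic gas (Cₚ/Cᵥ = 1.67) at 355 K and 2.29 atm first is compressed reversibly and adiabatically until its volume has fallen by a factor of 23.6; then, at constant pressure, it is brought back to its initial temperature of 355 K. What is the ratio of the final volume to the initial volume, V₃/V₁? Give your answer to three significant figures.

V₃/V₁ ≈ 0.00510

Adiabatic step: V₂/V₁ = 0.04237; T₂ = T₁·23.6^(0.67) = 2952 K.
Isobaric step: V₃/V₂ = T₃/T₂ = 355/2952.
V₃/V₁ = (V₂/V₁)(V₃/V₂) = 0.04237 × (355/2952) = 0.005096.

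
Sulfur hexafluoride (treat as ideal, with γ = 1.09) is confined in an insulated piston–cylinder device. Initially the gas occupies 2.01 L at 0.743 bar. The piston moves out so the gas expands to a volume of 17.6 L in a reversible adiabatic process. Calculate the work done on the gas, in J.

W ≈ -294 J

P₂ = P₁(V₁/V₂)^γ = 0.743×(2.01/17.6)^(1.09) = 0.0698 bar.
For a reversible adiabat, W_by_gas = (P₁V₁ − P₂V₂)/(γ−1).
W_by = (74300×0.00201 − 6980×0.0176) / (0.09) = 294.4 J.
W_on_gas = −W_by = -294.4 J.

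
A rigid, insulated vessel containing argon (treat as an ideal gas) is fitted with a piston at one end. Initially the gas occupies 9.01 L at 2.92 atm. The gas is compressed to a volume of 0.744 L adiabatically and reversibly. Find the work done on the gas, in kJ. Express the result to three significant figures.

γ = 5/3 for a monatomic ideal gas.
P₂ = P₁(V₁/V₂)^γ = 2.92×(9.01/0.744)^(5/3) = 186.5 atm.
For a reversible adiabat, W_by_gas = (P₁V₁ − P₂V₂)/(γ−1).
W_by = (295900×0.00901 − 1.89×10^7×0.000744) / (2/3) = -17090 J.
W_on_gas = −W_by = 17090 J.

W ≈ 17.1 kJ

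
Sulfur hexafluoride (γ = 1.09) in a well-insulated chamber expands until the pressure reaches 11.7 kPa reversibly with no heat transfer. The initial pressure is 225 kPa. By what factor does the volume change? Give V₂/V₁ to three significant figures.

V₂/V₁ ≈ 15.1

From PV^γ = const, V₂/V₁ = (P₁/P₂)^(1/γ).
V₂/V₁ = (225/11.7)^(0.917) = 15.07.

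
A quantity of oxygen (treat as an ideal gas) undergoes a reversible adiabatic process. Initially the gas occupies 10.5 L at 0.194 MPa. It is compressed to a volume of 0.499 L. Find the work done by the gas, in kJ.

W ≈ -12.1 kJ

γ = 7/5 for a diatomic ideal gas.
P₂ = P₁(V₁/V₂)^γ = 0.194×(10.5/0.499)^(7/5) = 13.81 MPa.
For a reversible adiabat, W_by_gas = (P₁V₁ − P₂V₂)/(γ−1).
W_by = (194000×0.0105 − 1.381×10^7×0.000499) / (2/5) = -12130 J.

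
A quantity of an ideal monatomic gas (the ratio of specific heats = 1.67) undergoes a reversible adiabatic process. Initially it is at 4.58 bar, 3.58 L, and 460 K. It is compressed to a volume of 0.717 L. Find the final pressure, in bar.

Adiabatic: P₁V₁^γ = P₂V₂^γ ⇒ P₂ = P₁ (V₁/V₂)^γ.
P₂ = 4.58 × (3.58/0.717)^(1.67) = 67.16 bar.

P₂ ≈ 67.2 bar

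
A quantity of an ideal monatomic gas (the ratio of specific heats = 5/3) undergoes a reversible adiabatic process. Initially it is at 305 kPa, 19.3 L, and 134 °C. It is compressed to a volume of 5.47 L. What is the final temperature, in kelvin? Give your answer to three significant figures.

For a reversible adiabat TV^(γ−1) is constant, so T₂ = T₁ (V₁/V₂)^(γ−1).
T₁ = 134 °C = 407.1 K.
T₂ = 407.1 × (19.3/5.47)^(2/3) = 943.6 K.

T₂ ≈ 944 K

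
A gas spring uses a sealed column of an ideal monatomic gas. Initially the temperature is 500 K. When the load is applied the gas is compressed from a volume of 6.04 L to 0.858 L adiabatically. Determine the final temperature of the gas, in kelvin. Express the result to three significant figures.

For a reversible adiabat TV^(γ−1) is constant, so T₂ = T₁ (V₁/V₂)^(γ−1).
For a monatomic ideal gas γ = 5/3, so γ−1 = 2/3.
T₂ = 500 × (6.04/0.858)^(2/3) = 1837 K.

T₂ ≈ 1840 K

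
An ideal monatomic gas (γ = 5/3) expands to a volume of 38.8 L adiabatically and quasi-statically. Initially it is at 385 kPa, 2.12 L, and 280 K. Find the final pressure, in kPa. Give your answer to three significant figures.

P₂ ≈ 3.03 kPa

Adiabatic: P₁V₁^γ = P₂V₂^γ ⇒ P₂ = P₁ (V₁/V₂)^γ.
P₂ = 385 × (2.12/38.8)^(5/3) = 3.029 kPa.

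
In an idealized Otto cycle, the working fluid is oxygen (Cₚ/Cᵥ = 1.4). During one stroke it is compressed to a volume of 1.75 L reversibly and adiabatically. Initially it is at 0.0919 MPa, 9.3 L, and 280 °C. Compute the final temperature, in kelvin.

Adiabatic: T₁V₁^(γ−1) = T₂V₂^(γ−1) ⇒ T₂ = T₁ (V₁/V₂)^(γ−1).
T₁ = 280 °C = 553.1 K.
T₂ = 553.1 × (9.3/1.75)^(0.4) = 1079 K.

T₂ ≈ 1080 K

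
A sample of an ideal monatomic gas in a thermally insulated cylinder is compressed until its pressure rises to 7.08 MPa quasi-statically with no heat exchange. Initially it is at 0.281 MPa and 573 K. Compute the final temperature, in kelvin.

Adiabatic: T₂/T₁ = (P₂/P₁)^((γ−1)/γ).
For a monatomic ideal gas γ = 5/3, so (γ−1)/γ = 2/5.
T₂ = 573 × (7.08/0.281)^(2/5) = 2083 K.

T₂ ≈ 2080 K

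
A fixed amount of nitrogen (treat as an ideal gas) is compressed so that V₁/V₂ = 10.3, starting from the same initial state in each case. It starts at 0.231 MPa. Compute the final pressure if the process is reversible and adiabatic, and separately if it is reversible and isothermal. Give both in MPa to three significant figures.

For a diatomic ideal gas γ = 7/5.
Isothermal: P₂ = P₁(V₁/V₂) = 0.231×10.3 = 2.379 MPa.
Adiabatic: P₂ = P₁(V₁/V₂)^γ = 0.231×10.3^(7/5) = 6.048 MPa.

adiabatic: 6.05 MPa; isothermal: 2.38 MPa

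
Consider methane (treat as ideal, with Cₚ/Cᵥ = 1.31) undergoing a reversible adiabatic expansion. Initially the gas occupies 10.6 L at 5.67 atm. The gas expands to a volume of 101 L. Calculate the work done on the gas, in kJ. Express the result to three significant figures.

W ≈ -9.88 kJ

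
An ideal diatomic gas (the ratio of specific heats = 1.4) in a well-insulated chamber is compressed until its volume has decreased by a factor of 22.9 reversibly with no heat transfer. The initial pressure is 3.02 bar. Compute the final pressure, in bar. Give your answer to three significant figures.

P₂ ≈ 242 bar

Since PV^γ is constant along a reversible adiabat, P₂ = P₁ (V₁/V₂)^γ.
P₂ = 3.02 × 22.9^(1.4) = 242 bar.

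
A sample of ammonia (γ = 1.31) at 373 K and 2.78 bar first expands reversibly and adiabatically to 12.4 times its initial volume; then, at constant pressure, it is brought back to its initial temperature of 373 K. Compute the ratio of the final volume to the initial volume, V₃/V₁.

V₃/V₁ ≈ 27.1

Adiabatic step: V₂/V₁ = 12.4; T₂ = T₁·(1/12.4)^(0.31) = 170.9 K.
Isobaric step: V₃/V₂ = T₃/T₂ = 373/170.9.
V₃/V₁ = (V₂/V₁)(V₃/V₂) = 12.4 × (373/170.9) = 27.06.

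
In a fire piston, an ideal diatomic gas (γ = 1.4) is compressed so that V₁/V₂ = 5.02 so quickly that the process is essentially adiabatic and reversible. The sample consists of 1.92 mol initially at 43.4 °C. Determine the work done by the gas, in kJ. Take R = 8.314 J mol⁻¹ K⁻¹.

W ≈ -11.5 kJ

Adiabatic: T₁V₁^(γ−1) = T₂V₂^(γ−1) ⇒ T₂ = T₁ (V₁/V₂)^(γ−1).
T₁ = 43.4 °C = 316.5 K.
T₂ = 316.5 × 5.02^(0.4) = 603.6 K.
Q = 0, so ΔU = W_on_gas = nCᵥΔT with Cᵥ = R/(γ−1) = 20.79 J/(mol·K).
ΔU = 1.92 × 20.79 × (603.6 − 316.5) = 11450 J.
Work done by the gas = −ΔU = -11450 J.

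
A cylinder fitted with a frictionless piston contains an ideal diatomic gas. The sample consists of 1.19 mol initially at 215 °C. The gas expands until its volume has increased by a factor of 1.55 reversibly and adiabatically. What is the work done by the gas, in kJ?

W ≈ 1.94 kJ

Adiabatic: T₁V₁^(γ−1) = T₂V₂^(γ−1) ⇒ T₂ = T₁ (V₁/V₂)^(γ−1).
γ = 7/5 for a diatomic ideal gas, so γ−1 = 2/5.
T₁ = 215 °C = 488.1 K.
T₂ = 488.1 × (1/1.55)^(2/5) = 409.7 K.
Q = 0, so ΔU = W_on_gas = nCᵥΔT with Cᵥ = R/(γ−1) = 20.79 J/(mol·K).
ΔU = 1.19 × 20.79 × (409.7 − 488.1) = -1941 J.
Work done by the gas = −ΔU = 1941 J.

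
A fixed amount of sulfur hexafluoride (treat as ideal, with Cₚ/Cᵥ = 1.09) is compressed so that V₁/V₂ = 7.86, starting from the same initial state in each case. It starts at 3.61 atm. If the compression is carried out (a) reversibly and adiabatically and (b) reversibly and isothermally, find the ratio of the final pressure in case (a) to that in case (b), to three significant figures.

Isothermal: P_b = P₁(V₁/V₂) = 3.61×7.86.
Adiabatic: P_a = P₁(V₁/V₂)^γ = 3.61×7.86^(1.09).
P_a/P_b = (V₁/V₂)^(γ−1) = 7.86^(0.09) = 1.204.

P_adiabatic / P_isothermal ≈ 1.20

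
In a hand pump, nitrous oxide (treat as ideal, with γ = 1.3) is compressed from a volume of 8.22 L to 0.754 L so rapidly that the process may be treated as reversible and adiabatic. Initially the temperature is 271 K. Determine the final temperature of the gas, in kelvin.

T₂ ≈ 555 K

For a reversible adiabat TV^(γ−1) is constant, so T₂ = T₁ (V₁/V₂)^(γ−1).
T₂ = 271 × (8.22/0.754)^(0.3) = 554.9 K.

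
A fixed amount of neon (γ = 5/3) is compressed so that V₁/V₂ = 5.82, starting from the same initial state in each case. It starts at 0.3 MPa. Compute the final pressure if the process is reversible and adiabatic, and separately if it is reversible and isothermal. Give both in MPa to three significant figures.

adiabatic: 5.65 MPa; isothermal: 1.75 MPa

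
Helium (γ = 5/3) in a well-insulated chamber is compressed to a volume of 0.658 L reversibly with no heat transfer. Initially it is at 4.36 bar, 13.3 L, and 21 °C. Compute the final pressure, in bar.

P₂ ≈ 654 bar

Since PV^γ is constant along a reversible adiabat, P₂ = P₁ (V₁/V₂)^γ.
P₂ = 4.36 × (13.3/0.658)^(5/3) = 653.9 bar.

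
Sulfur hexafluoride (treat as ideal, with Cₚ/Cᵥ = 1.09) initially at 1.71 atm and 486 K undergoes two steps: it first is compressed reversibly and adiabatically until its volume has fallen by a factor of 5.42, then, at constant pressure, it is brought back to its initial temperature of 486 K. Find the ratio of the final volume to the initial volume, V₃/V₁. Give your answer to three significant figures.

V₃/V₁ ≈ 0.158

Adiabatic step: V₂/V₁ = 0.1845; T₂ = T₁·5.42^(0.09) = 565.8 K.
Isobaric step: V₃/V₂ = T₃/T₂ = 486/565.8.
V₃/V₁ = (V₂/V₁)(V₃/V₂) = 0.1845 × (486/565.8) = 0.1585.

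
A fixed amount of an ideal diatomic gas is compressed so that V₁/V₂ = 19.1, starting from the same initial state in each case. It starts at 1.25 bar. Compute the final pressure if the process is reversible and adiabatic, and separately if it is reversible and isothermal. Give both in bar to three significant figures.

For a diatomic ideal gas γ = 7/5.
Isothermal: P₂ = P₁(V₁/V₂) = 1.25×19.1 = 23.88 bar.
Adiabatic: P₂ = P₁(V₁/V₂)^γ = 1.25×19.1^(7/5) = 77.69 bar.

adiabatic: 77.7 bar; isothermal: 23.9 bar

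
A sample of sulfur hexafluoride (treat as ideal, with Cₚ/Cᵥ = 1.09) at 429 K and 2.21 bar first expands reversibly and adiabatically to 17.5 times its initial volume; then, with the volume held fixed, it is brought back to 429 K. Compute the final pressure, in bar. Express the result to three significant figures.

P₃ ≈ 0.126 bar

Adiabatic step (PV^γ = const): P₂ = 2.21×(1/17.5)^(1.09) = 0.09761 bar; T₂ = 429×(1/17.5)^(0.09) = 331.6 K.
Isochoric: P₃ = P₂(T₃/T₂) = 0.09761 × (429/331.6) = 0.1263 bar.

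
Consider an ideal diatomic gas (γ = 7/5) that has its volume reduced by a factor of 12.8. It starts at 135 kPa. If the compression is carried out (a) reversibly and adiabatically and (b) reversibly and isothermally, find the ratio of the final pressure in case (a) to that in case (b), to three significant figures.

Isothermal: P_b = P₁(V₁/V₂) = 135×12.8.
Adiabatic: P_a = P₁(V₁/V₂)^γ = 135×12.8^(7/5).
P_a/P_b = (V₁/V₂)^(γ−1) = 12.8^(2/5) = 2.773.

P_adiabatic / P_isothermal ≈ 2.77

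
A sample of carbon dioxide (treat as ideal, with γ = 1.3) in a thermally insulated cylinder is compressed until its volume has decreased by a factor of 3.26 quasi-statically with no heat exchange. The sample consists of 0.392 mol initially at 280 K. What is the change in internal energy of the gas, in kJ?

Adiabatic: T₁V₁^(γ−1) = T₂V₂^(γ−1) ⇒ T₂ = T₁ (V₁/V₂)^(γ−1).
T₂ = 280 × 3.26^(0.3) = 399.1 K.
Q = 0, so ΔU = W_on_gas = nCᵥΔT with Cᵥ = R/(γ−1) = 27.71 J/(mol·K).
ΔU = 0.392 × 27.71 × (399.1 − 280) = 1294 J.

ΔU ≈ 1.29 kJ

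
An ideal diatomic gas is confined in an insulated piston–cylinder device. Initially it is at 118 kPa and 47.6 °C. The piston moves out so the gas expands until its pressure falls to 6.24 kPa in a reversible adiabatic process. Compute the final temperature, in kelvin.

T₂ ≈ 138 K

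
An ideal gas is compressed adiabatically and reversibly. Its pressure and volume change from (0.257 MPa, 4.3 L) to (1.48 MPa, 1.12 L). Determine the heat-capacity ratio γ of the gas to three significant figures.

PV^γ = const ⇒ γ = ln(P₂/P₁) / ln(V₁/V₂).
γ = ln(1.48/0.257) / ln(4.3/1.12) = 1.301.

γ ≈ 1.30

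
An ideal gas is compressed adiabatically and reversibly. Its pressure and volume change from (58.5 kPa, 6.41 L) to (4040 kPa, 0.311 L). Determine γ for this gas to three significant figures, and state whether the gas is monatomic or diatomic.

PV^γ = const ⇒ γ = ln(P₂/P₁) / ln(V₁/V₂).
γ = ln(4040/58.5) / ln(6.41/0.311) = 1.4.
γ ≈ 1.40 is close to 7/5, so the gas is diatomic.

γ ≈ 1.40; diatomic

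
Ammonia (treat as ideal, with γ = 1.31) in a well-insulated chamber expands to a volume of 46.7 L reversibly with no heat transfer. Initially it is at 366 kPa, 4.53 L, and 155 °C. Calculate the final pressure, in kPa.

P₂ ≈ 17.2 kPa

Since PV^γ is constant along a reversible adiabat, P₂ = P₁ (V₁/V₂)^γ.
P₂ = 366 × (4.53/46.7)^(1.31) = 17.23 kPa.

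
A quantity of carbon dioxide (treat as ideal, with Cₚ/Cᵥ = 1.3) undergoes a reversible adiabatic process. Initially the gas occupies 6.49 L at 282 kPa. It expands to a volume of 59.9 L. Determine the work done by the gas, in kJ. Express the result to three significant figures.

W ≈ 2.97 kJ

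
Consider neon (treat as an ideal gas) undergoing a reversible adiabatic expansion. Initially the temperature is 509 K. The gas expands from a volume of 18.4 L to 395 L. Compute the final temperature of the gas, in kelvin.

T₂ ≈ 65.9 K

For a reversible adiabat TV^(γ−1) is constant, so T₂ = T₁ (V₁/V₂)^(γ−1).
For a monatomic ideal gas γ = 5/3, so γ−1 = 2/3.
T₂ = 509 × (18.4/395)^(2/3) = 65.9 K.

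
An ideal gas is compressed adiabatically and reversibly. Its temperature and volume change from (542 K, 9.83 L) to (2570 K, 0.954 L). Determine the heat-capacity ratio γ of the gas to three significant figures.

γ ≈ 1.67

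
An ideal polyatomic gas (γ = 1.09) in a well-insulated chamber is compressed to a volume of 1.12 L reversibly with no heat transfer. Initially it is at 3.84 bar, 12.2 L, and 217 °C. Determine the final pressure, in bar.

Since PV^γ is constant along a reversible adiabat, P₂ = P₁ (V₁/V₂)^γ.
P₂ = 3.84 × (12.2/1.12)^(1.09) = 51.86 bar.

P₂ ≈ 51.9 bar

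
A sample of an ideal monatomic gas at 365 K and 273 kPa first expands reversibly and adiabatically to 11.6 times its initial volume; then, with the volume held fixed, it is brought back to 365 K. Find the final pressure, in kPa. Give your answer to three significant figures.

P₃ ≈ 23.5 kPa

For a monatomic ideal gas γ = 5/3.
Adiabatic step (PV^γ = const): P₂ = 273×(1/11.6)^(5/3) = 4.593 kPa; T₂ = 365×(1/11.6)^(2/3) = 71.23 K.
Isochoric: P₃ = P₂(T₃/T₂) = 4.593 × (365/71.23) = 23.53 kPa.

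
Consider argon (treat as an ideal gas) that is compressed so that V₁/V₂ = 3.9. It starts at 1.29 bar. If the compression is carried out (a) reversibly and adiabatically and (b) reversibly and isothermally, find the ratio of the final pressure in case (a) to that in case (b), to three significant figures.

P_adiabatic / P_isothermal ≈ 2.48

For a monatomic ideal gas γ = 5/3.
Isothermal: P_b = P₁(V₁/V₂) = 1.29×3.9.
Adiabatic: P_a = P₁(V₁/V₂)^γ = 1.29×3.9^(5/3).
P_a/P_b = (V₁/V₂)^(γ−1) = 3.9^(2/3) = 2.478.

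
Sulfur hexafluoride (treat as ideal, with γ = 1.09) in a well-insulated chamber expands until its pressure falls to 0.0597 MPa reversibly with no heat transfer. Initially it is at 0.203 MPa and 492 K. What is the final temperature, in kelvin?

Adiabatic: T₂/T₁ = (P₂/P₁)^((γ−1)/γ).
T₂ = 492 × (0.0597/0.203)^(0.0826) = 444.7 K.

T₂ ≈ 445 K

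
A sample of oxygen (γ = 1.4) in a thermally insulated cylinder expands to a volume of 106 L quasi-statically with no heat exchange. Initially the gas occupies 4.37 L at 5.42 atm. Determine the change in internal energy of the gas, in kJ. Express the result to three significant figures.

P₂ = P₁(V₁/V₂)^γ = 5.42×(4.37/106)^(1.4) = 0.06241 atm.
For a reversible adiabat, W_by_gas = (P₁V₁ − P₂V₂)/(γ−1).
W_by = (549200×0.00437 − 6324×0.106) / (0.4) = 4324 J.
Q = 0 ⇒ ΔU = −W_by = -4324 J.

ΔU ≈ -4.32 kJ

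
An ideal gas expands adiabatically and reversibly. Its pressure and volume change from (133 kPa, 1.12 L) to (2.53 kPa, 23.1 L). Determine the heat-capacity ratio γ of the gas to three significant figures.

γ ≈ 1.31

PV^γ = const ⇒ γ = ln(P₂/P₁) / ln(V₁/V₂).
γ = ln(2.53/133) / ln(1.12/23.1) = 1.309.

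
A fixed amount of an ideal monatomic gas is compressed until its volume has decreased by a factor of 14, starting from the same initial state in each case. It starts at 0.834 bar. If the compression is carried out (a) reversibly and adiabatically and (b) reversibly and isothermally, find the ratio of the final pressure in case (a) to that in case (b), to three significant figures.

For a monatomic ideal gas γ = 5/3.
Isothermal: P_b = P₁(V₁/V₂) = 0.834×14.
Adiabatic: P_a = P₁(V₁/V₂)^γ = 0.834×14^(5/3).
P_a/P_b = (V₁/V₂)^(γ−1) = 14^(2/3) = 5.809.

P_adiabatic / P_isothermal ≈ 5.81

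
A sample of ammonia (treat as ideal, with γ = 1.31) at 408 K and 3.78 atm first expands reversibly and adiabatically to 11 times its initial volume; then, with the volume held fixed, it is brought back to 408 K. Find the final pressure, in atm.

Adiabatic step (PV^γ = const): P₂ = 3.78×(1/11)^(1.31) = 0.1634 atm; T₂ = 408×(1/11)^(0.31) = 194 K.
Isochoric: P₃ = P₂(T₃/T₂) = 0.1634 × (408/194) = 0.3436 atm.

P₃ ≈ 0.344 atm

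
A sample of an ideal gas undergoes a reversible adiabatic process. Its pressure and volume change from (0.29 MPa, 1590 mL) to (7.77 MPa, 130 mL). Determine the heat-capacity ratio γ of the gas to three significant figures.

PV^γ = const ⇒ γ = ln(P₂/P₁) / ln(V₁/V₂).
γ = ln(7.77/0.29) / ln(1590/130) = 1.313.

γ ≈ 1.31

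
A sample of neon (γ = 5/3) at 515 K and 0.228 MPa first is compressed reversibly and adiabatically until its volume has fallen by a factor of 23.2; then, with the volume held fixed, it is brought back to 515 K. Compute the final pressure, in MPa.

Adiabatic step (PV^γ = const): P₂ = 0.228×23.2^(5/3) = 43.03 MPa; T₂ = 515×23.2^(2/3) = 4189 K.
Isochoric: P₃ = P₂(T₃/T₂) = 43.03 × (515/4189) = 5.29 MPa.

P₃ ≈ 5.29 MPa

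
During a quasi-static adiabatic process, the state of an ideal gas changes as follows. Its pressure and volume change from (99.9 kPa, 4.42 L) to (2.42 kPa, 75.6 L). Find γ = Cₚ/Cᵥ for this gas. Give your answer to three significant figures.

γ ≈ 1.31

PV^γ = const ⇒ γ = ln(P₂/P₁) / ln(V₁/V₂).
γ = ln(2.42/99.9) / ln(4.42/75.6) = 1.31.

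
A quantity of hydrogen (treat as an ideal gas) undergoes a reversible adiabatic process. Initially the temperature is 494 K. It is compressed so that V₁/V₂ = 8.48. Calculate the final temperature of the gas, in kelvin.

For a reversible adiabat TV^(γ−1) is constant, so T₂ = T₁ (V₁/V₂)^(γ−1).
For a diatomic ideal gas γ = 7/5, so γ−1 = 2/5.
T₂ = 494 × 8.48^(2/5) = 1162 K.

T₂ ≈ 1160 K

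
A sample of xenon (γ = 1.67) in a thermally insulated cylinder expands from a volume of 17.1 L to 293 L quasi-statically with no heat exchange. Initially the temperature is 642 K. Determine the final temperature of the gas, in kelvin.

T₂ ≈ 95.7 K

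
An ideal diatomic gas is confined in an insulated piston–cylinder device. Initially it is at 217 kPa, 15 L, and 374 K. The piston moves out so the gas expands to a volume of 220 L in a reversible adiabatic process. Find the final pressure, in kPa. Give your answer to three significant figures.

P₂ ≈ 5.05 kPa

Adiabatic: P₁V₁^γ = P₂V₂^γ ⇒ P₂ = P₁ (V₁/V₂)^γ.
γ = 7/5 for a diatomic ideal gas.
P₂ = 217 × (15/220)^(7/5) = 5.054 kPa.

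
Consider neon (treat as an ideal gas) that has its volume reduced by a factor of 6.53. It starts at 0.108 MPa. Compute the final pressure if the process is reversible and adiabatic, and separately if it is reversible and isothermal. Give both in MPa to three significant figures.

adiabatic: 2.46 MPa; isothermal: 0.705 MPa

For a monatomic ideal gas γ = 5/3.
Isothermal: P₂ = P₁(V₁/V₂) = 0.108×6.53 = 0.7052 MPa.
Adiabatic: P₂ = P₁(V₁/V₂)^γ = 0.108×6.53^(5/3) = 2.464 MPa.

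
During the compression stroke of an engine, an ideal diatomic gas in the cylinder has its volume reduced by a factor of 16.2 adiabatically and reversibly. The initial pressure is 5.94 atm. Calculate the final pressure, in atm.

P₂ ≈ 293 atm

Adiabatic: P₁V₁^γ = P₂V₂^γ ⇒ P₂ = P₁ (V₁/V₂)^γ.
For a diatomic ideal gas γ = 7/5.
P₂ = 5.94 × 16.2^(7/5) = 293.2 atm.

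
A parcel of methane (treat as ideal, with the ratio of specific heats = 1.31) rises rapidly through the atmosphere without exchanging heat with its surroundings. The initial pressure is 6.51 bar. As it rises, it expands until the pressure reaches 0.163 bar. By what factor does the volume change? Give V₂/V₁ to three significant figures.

V₂/V₁ ≈ 16.7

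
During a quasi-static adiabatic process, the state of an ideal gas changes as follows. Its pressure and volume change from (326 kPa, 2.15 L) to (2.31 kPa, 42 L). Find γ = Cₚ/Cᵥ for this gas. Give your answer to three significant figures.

γ ≈ 1.67

PV^γ = const ⇒ γ = ln(P₂/P₁) / ln(V₁/V₂).
γ = ln(2.31/326) / ln(2.15/42) = 1.665.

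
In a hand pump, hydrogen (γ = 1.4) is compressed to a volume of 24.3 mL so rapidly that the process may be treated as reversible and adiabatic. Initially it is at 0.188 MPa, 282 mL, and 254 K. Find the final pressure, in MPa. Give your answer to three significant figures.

P₂ ≈ 5.82 MPa

Since PV^γ is constant along a reversible adiabat, P₂ = P₁ (V₁/V₂)^γ.
P₂ = 0.188 × (282/24.3)^(1.4) = 5.816 MPa.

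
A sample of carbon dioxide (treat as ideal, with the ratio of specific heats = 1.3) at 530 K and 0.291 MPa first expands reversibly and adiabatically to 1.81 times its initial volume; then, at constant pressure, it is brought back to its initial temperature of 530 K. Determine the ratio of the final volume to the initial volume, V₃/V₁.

V₃/V₁ ≈ 2.16

Adiabatic step: V₂/V₁ = 1.81; T₂ = T₁·(1/1.81)^(0.3) = 443.6 K.
Isobaric step: V₃/V₂ = T₃/T₂ = 530/443.6.
V₃/V₁ = (V₂/V₁)(V₃/V₂) = 1.81 × (530/443.6) = 2.163.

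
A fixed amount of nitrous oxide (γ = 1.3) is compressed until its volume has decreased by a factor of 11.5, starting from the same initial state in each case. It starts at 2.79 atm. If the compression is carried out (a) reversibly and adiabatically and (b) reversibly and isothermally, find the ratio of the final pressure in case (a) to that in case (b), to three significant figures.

Isothermal: P_b = P₁(V₁/V₂) = 2.79×11.5.
Adiabatic: P_a = P₁(V₁/V₂)^γ = 2.79×11.5^(1.3).
P_a/P_b = (V₁/V₂)^(γ−1) = 11.5^(0.3) = 2.081.

P_adiabatic / P_isothermal ≈ 2.08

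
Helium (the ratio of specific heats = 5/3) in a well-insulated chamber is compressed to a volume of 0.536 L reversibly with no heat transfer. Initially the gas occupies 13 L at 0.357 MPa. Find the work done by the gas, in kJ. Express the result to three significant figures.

P₂ = P₁(V₁/V₂)^γ = 0.357×(13/0.536)^(5/3) = 72.55 MPa.
For a reversible adiabat, W_by_gas = (P₁V₁ − P₂V₂)/(γ−1).
W_by = (357000×0.013 − 7.255×10^7×0.000536) / (2/3) = -51370 J.

W ≈ -51.4 kJ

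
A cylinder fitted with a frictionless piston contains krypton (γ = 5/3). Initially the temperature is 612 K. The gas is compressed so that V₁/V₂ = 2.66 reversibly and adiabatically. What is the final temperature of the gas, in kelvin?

For a reversible adiabat TV^(γ−1) is constant, so T₂ = T₁ (V₁/V₂)^(γ−1).
T₂ = 612 × 2.66^(2/3) = 1175 K.

T₂ ≈ 1170 K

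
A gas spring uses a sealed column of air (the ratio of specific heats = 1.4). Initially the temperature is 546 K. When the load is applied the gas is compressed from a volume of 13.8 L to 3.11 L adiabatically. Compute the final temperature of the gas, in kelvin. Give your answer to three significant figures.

T₂ ≈ 991 K

Adiabatic: T₁V₁^(γ−1) = T₂V₂^(γ−1) ⇒ T₂ = T₁ (V₁/V₂)^(γ−1).
T₂ = 546 × (13.8/3.11)^(0.4) = 990.9 K.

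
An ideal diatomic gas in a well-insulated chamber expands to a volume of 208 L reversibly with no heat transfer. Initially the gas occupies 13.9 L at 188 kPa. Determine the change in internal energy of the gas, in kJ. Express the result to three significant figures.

ΔU ≈ -4.32 kJ

γ = 7/5 for a diatomic ideal gas.
P₂ = P₁(V₁/V₂)^γ = 188×(13.9/208)^(7/5) = 4.257 kPa.
For a reversible adiabat, W_by_gas = (P₁V₁ − P₂V₂)/(γ−1).
W_by = (188000×0.0139 − 4257×0.208) / (2/5) = 4319 J.
Q = 0 ⇒ ΔU = −W_by = -4319 J.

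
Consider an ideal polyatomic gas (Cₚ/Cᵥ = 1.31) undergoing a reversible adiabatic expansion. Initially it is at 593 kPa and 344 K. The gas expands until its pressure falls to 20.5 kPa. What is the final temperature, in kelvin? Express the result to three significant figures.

T₂ ≈ 155 K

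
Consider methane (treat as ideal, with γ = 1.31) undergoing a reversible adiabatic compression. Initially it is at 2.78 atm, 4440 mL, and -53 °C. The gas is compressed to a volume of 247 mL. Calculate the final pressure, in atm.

Adiabatic: P₁V₁^γ = P₂V₂^γ ⇒ P₂ = P₁ (V₁/V₂)^γ.
P₂ = 2.78 × (4440/247)^(1.31) = 122.4 atm.

P₂ ≈ 122 atm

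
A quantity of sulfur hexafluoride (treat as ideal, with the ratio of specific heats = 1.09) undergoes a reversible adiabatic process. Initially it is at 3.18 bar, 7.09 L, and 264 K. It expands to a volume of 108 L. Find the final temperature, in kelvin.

Adiabatic: T₁V₁^(γ−1) = T₂V₂^(γ−1) ⇒ T₂ = T₁ (V₁/V₂)^(γ−1).
T₂ = 264 × (7.09/108)^(0.09) = 206.6 K.

T₂ ≈ 207 K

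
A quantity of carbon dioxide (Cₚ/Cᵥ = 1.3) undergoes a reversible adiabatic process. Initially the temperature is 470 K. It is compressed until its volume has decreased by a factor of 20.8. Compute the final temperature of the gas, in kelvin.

T₂ ≈ 1170 K

For a reversible adiabat TV^(γ−1) is constant, so T₂ = T₁ (V₁/V₂)^(γ−1).
T₂ = 470 × 20.8^(0.3) = 1168 K.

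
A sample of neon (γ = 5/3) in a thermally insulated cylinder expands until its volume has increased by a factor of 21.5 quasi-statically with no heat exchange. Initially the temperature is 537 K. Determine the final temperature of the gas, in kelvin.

For a reversible adiabat TV^(γ−1) is constant, so T₂ = T₁ (V₁/V₂)^(γ−1).
T₂ = 537 × (1/21.5)^(2/3) = 69.45 K.

T₂ ≈ 69.5 K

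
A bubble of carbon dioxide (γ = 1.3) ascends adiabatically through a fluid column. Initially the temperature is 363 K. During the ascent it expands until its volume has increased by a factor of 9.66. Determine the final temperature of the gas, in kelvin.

T₂ ≈ 184 K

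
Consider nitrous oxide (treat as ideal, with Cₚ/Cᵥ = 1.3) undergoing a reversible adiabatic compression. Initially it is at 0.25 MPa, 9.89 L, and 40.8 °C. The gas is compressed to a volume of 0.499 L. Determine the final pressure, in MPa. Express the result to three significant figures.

Adiabatic: P₁V₁^γ = P₂V₂^γ ⇒ P₂ = P₁ (V₁/V₂)^γ.
P₂ = 0.25 × (9.89/0.499)^(1.3) = 12.14 MPa.

P₂ ≈ 12.1 MPa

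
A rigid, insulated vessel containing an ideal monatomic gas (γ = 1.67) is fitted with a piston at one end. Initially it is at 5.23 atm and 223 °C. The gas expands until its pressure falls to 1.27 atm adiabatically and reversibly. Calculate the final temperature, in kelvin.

Along an adiabat T P^((1−γ)/γ) is constant, so T₂ = T₁ (P₂/P₁)^((γ−1)/γ).
T₁ = 223 °C = 496.1 K.
T₂ = 496.1 × (1.27/5.23)^(0.401) = 281.2 K.

T₂ ≈ 281 K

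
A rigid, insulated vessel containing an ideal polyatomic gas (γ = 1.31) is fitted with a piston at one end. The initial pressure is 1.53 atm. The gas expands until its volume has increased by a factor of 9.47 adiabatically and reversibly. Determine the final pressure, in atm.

Since PV^γ is constant along a reversible adiabat, P₂ = P₁ (V₁/V₂)^γ.
P₂ = 1.53 × (1/9.47)^(1.31) = 0.08048 atm.

P₂ ≈ 0.0805 atm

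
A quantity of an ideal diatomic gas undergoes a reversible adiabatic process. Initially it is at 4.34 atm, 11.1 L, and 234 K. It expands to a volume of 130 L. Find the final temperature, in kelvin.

T₂ ≈ 87.5 K

Adiabatic: T₁V₁^(γ−1) = T₂V₂^(γ−1) ⇒ T₂ = T₁ (V₁/V₂)^(γ−1).
γ = 7/5 for a diatomic ideal gas.
T₂ = 234 × (11.1/130)^(2/5) = 87.45 K.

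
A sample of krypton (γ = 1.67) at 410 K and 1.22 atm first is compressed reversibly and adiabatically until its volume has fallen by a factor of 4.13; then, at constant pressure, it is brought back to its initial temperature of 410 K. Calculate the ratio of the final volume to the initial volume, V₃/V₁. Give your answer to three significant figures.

V₃/V₁ ≈ 0.0936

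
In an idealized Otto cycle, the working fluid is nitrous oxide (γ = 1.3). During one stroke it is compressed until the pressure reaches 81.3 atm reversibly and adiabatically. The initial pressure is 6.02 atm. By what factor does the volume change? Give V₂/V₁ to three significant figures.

From PV^γ = const, V₂/V₁ = (P₁/P₂)^(1/γ).
V₂/V₁ = (6.02/81.3)^(0.769) = 0.135.

V₂/V₁ ≈ 0.135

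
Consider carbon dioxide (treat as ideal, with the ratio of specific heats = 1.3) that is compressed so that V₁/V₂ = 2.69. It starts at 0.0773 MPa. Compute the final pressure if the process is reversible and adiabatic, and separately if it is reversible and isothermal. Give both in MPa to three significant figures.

adiabatic: 0.280 MPa; isothermal: 0.208 MPa

Isothermal: P₂ = P₁(V₁/V₂) = 0.0773×2.69 = 0.2079 MPa.
Adiabatic: P₂ = P₁(V₁/V₂)^γ = 0.0773×2.69^(1.3) = 0.2798 MPa.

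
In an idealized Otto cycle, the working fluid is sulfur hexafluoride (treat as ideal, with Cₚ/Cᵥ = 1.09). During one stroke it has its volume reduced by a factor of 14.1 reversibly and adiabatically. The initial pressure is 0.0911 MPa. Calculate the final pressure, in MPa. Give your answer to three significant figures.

P₂ ≈ 1.63 MPa

Since PV^γ is constant along a reversible adiabat, P₂ = P₁ (V₁/V₂)^γ.
P₂ = 0.0911 × 14.1^(1.09) = 1.63 MPa.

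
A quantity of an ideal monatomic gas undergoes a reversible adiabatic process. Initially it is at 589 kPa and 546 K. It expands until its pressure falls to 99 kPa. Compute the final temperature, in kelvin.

T₂ ≈ 268 K

Along an adiabat T P^((1−γ)/γ) is constant, so T₂ = T₁ (P₂/P₁)^((γ−1)/γ).
For a monatomic ideal gas γ = 5/3, so (γ−1)/γ = 2/5.
T₂ = 546 × (99/589)^(2/5) = 267.5 K.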